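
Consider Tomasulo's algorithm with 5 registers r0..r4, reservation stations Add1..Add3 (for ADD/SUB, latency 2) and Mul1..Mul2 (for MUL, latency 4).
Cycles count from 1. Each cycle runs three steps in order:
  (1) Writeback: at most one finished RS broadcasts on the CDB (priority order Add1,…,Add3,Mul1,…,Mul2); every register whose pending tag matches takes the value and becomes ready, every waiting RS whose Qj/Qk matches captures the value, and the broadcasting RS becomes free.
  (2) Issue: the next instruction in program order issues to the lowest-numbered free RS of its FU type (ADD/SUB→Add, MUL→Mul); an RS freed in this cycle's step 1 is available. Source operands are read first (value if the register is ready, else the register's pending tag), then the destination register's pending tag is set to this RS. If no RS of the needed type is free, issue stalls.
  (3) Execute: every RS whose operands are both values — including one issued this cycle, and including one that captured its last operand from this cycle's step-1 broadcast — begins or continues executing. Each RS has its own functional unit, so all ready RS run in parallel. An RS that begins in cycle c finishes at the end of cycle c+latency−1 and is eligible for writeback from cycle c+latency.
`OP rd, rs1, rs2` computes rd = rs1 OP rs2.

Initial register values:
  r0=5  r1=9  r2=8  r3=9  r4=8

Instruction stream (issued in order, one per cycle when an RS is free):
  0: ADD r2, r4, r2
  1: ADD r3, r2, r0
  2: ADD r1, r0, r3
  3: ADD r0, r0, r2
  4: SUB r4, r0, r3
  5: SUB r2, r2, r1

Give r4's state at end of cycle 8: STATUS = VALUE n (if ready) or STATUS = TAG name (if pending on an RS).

cycle 1: issue ADD r2<-Add1 // r0:5,r1:9,r2:Add1,r3:9,r4:8
cycle 2: issue ADD r3<-Add2 // r0:5,r1:9,r2:Add1,r3:Add2,r4:8
cycle 3: CDB Add1=16; issue ADD r1<-Add1 // r0:5,r1:Add1,r2:16,r3:Add2,r4:8
cycle 4: issue ADD r0<-Add3 // r0:Add3,r1:Add1,r2:16,r3:Add2,r4:8
cycle 5: CDB Add2=21; issue SUB r4<-Add2 // r0:Add3,r1:Add1,r2:16,r3:21,r4:Add2
cycle 6: CDB Add3=21; issue SUB r2<-Add3 // r0:21,r1:Add1,r2:Add3,r3:21,r4:Add2
cycle 7: CDB Add1=26 // r0:21,r1:26,r2:Add3,r3:21,r4:Add2
cycle 8: CDB Add2=0 // r0:21,r1:26,r2:Add3,r3:21,r4:0

STATUS = VALUE 0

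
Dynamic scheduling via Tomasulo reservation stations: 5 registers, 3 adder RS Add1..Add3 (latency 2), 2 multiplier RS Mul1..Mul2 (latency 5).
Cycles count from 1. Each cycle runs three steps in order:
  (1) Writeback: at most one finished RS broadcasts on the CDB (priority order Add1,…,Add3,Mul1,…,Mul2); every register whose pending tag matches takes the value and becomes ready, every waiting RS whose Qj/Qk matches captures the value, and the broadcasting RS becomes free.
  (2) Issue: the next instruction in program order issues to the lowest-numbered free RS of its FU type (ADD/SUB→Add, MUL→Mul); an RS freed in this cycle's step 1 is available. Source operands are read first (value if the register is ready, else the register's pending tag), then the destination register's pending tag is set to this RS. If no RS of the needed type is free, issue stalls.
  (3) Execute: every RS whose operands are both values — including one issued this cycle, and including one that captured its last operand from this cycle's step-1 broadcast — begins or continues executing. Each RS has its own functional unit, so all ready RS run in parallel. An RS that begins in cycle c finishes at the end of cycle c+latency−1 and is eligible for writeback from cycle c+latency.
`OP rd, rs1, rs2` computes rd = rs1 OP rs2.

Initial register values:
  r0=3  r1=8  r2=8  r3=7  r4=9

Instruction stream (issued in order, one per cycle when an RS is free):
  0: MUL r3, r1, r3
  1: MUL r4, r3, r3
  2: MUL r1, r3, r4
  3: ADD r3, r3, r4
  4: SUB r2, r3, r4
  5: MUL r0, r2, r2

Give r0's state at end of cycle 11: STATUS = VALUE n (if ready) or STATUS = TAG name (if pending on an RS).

STATUS = TAG Mul2

cycle 1: issue MUL r3<-Mul1 // r0:3,r1:8,r2:8,r3:Mul1,r4:9
cycle 2: issue MUL r4<-Mul2 // r0:3,r1:8,r2:8,r3:Mul1,r4:Mul2
cycle 3: stall // r0:3,r1:8,r2:8,r3:Mul1,r4:Mul2
cycle 4: stall // r0:3,r1:8,r2:8,r3:Mul1,r4:Mul2
cycle 5: stall // r0:3,r1:8,r2:8,r3:Mul1,r4:Mul2
cycle 6: CDB Mul1=56; issue MUL r1<-Mul1 // r0:3,r1:Mul1,r2:8,r3:56,r4:Mul2
cycle 7: issue ADD r3<-Add1 // r0:3,r1:Mul1,r2:8,r3:Add1,r4:Mul2
cycle 8: issue SUB r2<-Add2 // r0:3,r1:Mul1,r2:Add2,r3:Add1,r4:Mul2
cycle 9: stall // r0:3,r1:Mul1,r2:Add2,r3:Add1,r4:Mul2
cycle 10: stall // r0:3,r1:Mul1,r2:Add2,r3:Add1,r4:Mul2
cycle 11: CDB Mul2=3136; issue MUL r0<-Mul2 // r0:Mul2,r1:Mul1,r2:Add2,r3:Add1,r4:3136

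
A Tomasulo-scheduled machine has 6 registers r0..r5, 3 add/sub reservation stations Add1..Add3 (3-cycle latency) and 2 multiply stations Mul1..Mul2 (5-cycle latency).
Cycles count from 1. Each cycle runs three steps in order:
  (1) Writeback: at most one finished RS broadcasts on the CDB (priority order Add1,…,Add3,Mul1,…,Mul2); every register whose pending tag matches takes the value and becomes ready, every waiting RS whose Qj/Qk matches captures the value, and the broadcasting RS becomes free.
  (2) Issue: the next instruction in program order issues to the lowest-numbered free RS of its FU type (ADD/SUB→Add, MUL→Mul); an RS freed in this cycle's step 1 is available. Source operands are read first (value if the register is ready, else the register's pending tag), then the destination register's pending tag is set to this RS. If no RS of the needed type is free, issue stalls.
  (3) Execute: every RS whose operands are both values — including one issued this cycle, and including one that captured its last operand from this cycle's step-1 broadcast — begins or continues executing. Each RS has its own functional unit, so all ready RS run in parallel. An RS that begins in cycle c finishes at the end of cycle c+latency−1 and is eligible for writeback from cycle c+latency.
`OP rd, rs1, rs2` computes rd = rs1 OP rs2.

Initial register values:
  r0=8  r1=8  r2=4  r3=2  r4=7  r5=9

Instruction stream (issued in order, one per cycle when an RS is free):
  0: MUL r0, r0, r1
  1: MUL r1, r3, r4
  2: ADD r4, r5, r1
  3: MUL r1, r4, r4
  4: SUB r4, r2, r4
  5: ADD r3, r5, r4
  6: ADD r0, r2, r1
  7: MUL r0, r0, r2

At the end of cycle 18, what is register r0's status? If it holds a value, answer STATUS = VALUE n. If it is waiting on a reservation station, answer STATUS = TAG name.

STATUS = TAG Mul2

cycle 1: issue MUL r0<-Mul1 // r0:Mul1,r1:8,r2:4,r3:2,r4:7,r5:9
cycle 2: issue MUL r1<-Mul2 // r0:Mul1,r1:Mul2,r2:4,r3:2,r4:7,r5:9
cycle 3: issue ADD r4<-Add1 // r0:Mul1,r1:Mul2,r2:4,r3:2,r4:Add1,r5:9
cycle 4: stall // r0:Mul1,r1:Mul2,r2:4,r3:2,r4:Add1,r5:9
cycle 5: stall // r0:Mul1,r1:Mul2,r2:4,r3:2,r4:Add1,r5:9
cycle 6: CDB Mul1=64; issue MUL r1<-Mul1 // r0:64,r1:Mul1,r2:4,r3:2,r4:Add1,r5:9
cycle 7: CDB Mul2=14; issue SUB r4<-Add2 // r0:64,r1:Mul1,r2:4,r3:2,r4:Add2,r5:9
cycle 8: issue ADD r3<-Add3 // r0:64,r1:Mul1,r2:4,r3:Add3,r4:Add2,r5:9
cycle 9: stall // r0:64,r1:Mul1,r2:4,r3:Add3,r4:Add2,r5:9
cycle 10: CDB Add1=23; issue ADD r0<-Add1 // r0:Add1,r1:Mul1,r2:4,r3:Add3,r4:Add2,r5:9
cycle 11: issue MUL r0<-Mul2 // r0:Mul2,r1:Mul1,r2:4,r3:Add3,r4:Add2,r5:9
cycle 12: - // r0:Mul2,r1:Mul1,r2:4,r3:Add3,r4:Add2,r5:9
cycle 13: CDB Add2=-19 // r0:Mul2,r1:Mul1,r2:4,r3:Add3,r4:-19,r5:9
cycle 14: - // r0:Mul2,r1:Mul1,r2:4,r3:Add3,r4:-19,r5:9
cycle 15: CDB Mul1=529 // r0:Mul2,r1:529,r2:4,r3:Add3,r4:-19,r5:9
cycle 16: CDB Add3=-10 // r0:Mul2,r1:529,r2:4,r3:-10,r4:-19,r5:9
cycle 17: - // r0:Mul2,r1:529,r2:4,r3:-10,r4:-19,r5:9
cycle 18: CDB Add1=533 // r0:Mul2,r1:529,r2:4,r3:-10,r4:-19,r5:9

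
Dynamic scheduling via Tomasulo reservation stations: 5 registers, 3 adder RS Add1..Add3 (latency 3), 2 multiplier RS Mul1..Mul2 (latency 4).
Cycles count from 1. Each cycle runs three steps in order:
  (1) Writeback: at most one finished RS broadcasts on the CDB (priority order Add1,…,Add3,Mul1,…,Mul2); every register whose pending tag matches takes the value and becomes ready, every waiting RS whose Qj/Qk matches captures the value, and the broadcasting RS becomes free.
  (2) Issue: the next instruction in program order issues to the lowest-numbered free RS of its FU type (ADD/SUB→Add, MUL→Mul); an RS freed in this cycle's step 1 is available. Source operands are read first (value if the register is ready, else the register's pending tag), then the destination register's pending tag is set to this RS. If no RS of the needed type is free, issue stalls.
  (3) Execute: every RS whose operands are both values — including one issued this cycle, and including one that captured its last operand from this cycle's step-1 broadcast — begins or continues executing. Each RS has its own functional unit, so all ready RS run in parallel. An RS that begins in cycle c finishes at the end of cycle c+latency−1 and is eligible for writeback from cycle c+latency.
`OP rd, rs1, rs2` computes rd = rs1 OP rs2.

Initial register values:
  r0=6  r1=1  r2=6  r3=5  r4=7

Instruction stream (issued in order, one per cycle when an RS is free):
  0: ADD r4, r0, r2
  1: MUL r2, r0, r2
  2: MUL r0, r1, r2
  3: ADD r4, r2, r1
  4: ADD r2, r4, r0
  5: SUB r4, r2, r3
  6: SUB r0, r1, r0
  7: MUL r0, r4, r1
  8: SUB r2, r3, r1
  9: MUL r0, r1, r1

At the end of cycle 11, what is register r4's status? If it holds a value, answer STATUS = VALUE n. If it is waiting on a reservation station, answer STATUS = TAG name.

STATUS = TAG Add3

cycle 1: issue ADD r4<-Add1 // r0:6,r1:1,r2:6,r3:5,r4:Add1
cycle 2: issue MUL r2<-Mul1 // r0:6,r1:1,r2:Mul1,r3:5,r4:Add1
cycle 3: issue MUL r0<-Mul2 // r0:Mul2,r1:1,r2:Mul1,r3:5,r4:Add1
cycle 4: CDB Add1=12; issue ADD r4<-Add1 // r0:Mul2,r1:1,r2:Mul1,r3:5,r4:Add1
cycle 5: issue ADD r2<-Add2 // r0:Mul2,r1:1,r2:Add2,r3:5,r4:Add1
cycle 6: CDB Mul1=36; issue SUB r4<-Add3 // r0:Mul2,r1:1,r2:Add2,r3:5,r4:Add3
cycle 7: stall // r0:Mul2,r1:1,r2:Add2,r3:5,r4:Add3
cycle 8: stall // r0:Mul2,r1:1,r2:Add2,r3:5,r4:Add3
cycle 9: CDB Add1=37; issue SUB r0<-Add1 // r0:Add1,r1:1,r2:Add2,r3:5,r4:Add3
cycle 10: CDB Mul2=36; issue MUL r0<-Mul1 // r0:Mul1,r1:1,r2:Add2,r3:5,r4:Add3
cycle 11: stall // r0:Mul1,r1:1,r2:Add2,r3:5,r4:Add3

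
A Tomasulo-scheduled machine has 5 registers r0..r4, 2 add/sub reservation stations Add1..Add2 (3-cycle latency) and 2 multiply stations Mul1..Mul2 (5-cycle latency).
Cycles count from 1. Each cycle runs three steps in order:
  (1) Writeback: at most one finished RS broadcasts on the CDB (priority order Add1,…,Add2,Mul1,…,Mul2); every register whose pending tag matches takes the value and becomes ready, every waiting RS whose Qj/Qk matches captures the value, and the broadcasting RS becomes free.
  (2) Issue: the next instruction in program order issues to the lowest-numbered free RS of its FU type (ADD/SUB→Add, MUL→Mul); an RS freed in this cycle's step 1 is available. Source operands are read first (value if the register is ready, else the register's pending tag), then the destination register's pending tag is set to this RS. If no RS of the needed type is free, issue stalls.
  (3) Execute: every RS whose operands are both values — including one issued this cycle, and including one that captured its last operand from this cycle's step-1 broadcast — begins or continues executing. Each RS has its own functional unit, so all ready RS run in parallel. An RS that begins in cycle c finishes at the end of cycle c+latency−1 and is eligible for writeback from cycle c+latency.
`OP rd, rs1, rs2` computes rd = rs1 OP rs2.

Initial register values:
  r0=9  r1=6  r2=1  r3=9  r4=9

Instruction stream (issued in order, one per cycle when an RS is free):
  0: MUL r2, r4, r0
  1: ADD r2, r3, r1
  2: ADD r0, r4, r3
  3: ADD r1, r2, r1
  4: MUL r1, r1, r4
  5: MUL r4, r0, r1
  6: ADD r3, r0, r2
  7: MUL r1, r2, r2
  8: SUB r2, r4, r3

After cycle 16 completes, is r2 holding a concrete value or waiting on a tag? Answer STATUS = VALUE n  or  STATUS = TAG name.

  c1: issue MUL r2<-Mul1  regs: r0:9,r1:6,r2:Mul1,r3:9,r4:9
  c2: issue ADD r2<-Add1  regs: r0:9,r1:6,r2:Add1,r3:9,r4:9
  c3: issue ADD r0<-Add2  regs: r0:Add2,r1:6,r2:Add1,r3:9,r4:9
  c4: stall  regs: r0:Add2,r1:6,r2:Add1,r3:9,r4:9
  c5: CDB Add1=15; issue ADD r1<-Add1  regs: r0:Add2,r1:Add1,r2:15,r3:9,r4:9
  c6: CDB Add2=18; issue MUL r1<-Mul2  regs: r0:18,r1:Mul2,r2:15,r3:9,r4:9
  c7: CDB Mul1=81; issue MUL r4<-Mul1  regs: r0:18,r1:Mul2,r2:15,r3:9,r4:Mul1
  c8: CDB Add1=21; issue ADD r3<-Add1  regs: r0:18,r1:Mul2,r2:15,r3:Add1,r4:Mul1
  c9: stall  regs: r0:18,r1:Mul2,r2:15,r3:Add1,r4:Mul1
  c10: stall  regs: r0:18,r1:Mul2,r2:15,r3:Add1,r4:Mul1
  c11: CDB Add1=33; stall  regs: r0:18,r1:Mul2,r2:15,r3:33,r4:Mul1
  c12: stall  regs: r0:18,r1:Mul2,r2:15,r3:33,r4:Mul1
  c13: CDB Mul2=189; issue MUL r1<-Mul2  regs: r0:18,r1:Mul2,r2:15,r3:33,r4:Mul1
  c14: issue SUB r2<-Add1  regs: r0:18,r1:Mul2,r2:Add1,r3:33,r4:Mul1
  c15: -  regs: r0:18,r1:Mul2,r2:Add1,r3:33,r4:Mul1
  c16: -  regs: r0:18,r1:Mul2,r2:Add1,r3:33,r4:Mul1

STATUS = TAG Add1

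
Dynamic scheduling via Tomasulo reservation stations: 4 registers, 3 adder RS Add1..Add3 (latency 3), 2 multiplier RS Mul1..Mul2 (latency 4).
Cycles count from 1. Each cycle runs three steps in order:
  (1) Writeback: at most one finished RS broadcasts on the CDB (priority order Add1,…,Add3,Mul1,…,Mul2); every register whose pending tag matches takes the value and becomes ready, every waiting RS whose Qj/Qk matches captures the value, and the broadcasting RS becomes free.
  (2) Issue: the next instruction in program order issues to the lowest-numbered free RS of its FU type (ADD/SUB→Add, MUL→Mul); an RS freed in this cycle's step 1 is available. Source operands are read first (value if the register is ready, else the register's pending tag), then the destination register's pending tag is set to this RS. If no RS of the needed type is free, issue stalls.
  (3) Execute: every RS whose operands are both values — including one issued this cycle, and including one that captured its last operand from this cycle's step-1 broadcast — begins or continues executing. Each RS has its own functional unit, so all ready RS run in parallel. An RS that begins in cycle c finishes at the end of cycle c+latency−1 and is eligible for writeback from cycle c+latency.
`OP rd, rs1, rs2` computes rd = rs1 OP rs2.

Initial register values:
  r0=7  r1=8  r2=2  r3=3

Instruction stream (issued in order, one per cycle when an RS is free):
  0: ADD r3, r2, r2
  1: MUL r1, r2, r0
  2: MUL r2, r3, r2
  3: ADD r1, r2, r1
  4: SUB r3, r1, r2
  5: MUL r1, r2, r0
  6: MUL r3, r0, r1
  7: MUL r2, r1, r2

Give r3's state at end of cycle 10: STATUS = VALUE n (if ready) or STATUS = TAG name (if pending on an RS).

STATUS = TAG Mul2

cycle 1: issue ADD r3<-Add1 // r0:7,r1:8,r2:2,r3:Add1
cycle 2: issue MUL r1<-Mul1 // r0:7,r1:Mul1,r2:2,r3:Add1
cycle 3: issue MUL r2<-Mul2 // r0:7,r1:Mul1,r2:Mul2,r3:Add1
cycle 4: CDB Add1=4; issue ADD r1<-Add1 // r0:7,r1:Add1,r2:Mul2,r3:4
cycle 5: issue SUB r3<-Add2 // r0:7,r1:Add1,r2:Mul2,r3:Add2
cycle 6: CDB Mul1=14; issue MUL r1<-Mul1 // r0:7,r1:Mul1,r2:Mul2,r3:Add2
cycle 7: stall // r0:7,r1:Mul1,r2:Mul2,r3:Add2
cycle 8: CDB Mul2=8; issue MUL r3<-Mul2 // r0:7,r1:Mul1,r2:8,r3:Mul2
cycle 9: stall // r0:7,r1:Mul1,r2:8,r3:Mul2
cycle 10: stall // r0:7,r1:Mul1,r2:8,r3:Mul2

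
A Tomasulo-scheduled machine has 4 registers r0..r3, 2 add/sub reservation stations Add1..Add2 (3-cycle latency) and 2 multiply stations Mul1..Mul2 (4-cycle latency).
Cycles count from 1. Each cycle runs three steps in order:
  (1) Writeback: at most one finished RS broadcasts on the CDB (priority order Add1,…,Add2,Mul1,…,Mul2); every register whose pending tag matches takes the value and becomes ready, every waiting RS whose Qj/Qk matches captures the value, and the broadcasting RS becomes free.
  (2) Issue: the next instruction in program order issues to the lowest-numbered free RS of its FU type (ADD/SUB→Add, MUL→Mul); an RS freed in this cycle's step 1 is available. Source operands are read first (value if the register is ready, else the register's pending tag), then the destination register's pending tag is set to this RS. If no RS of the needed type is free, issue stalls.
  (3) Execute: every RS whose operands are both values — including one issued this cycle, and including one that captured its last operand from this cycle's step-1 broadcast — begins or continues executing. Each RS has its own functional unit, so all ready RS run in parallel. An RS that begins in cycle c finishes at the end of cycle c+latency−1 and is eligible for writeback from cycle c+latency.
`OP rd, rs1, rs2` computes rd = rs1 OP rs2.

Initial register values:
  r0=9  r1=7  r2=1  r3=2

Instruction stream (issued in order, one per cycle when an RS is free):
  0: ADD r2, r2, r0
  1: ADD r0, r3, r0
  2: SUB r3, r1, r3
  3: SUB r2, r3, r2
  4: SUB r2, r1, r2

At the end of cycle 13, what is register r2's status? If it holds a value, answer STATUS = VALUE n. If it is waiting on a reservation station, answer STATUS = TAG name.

STATUS = VALUE 12

c1: issue ADD r2<-Add1 | r0:9,r1:7,r2:Add1,r3:2
c2: issue ADD r0<-Add2 | r0:Add2,r1:7,r2:Add1,r3:2
c3: stall | r0:Add2,r1:7,r2:Add1,r3:2
c4: CDB Add1=10; issue SUB r3<-Add1 | r0:Add2,r1:7,r2:10,r3:Add1
c5: CDB Add2=11; issue SUB r2<-Add2 | r0:11,r1:7,r2:Add2,r3:Add1
c6: stall | r0:11,r1:7,r2:Add2,r3:Add1
c7: CDB Add1=5; issue SUB r2<-Add1 | r0:11,r1:7,r2:Add1,r3:5
c8: - | r0:11,r1:7,r2:Add1,r3:5
c9: - | r0:11,r1:7,r2:Add1,r3:5
c10: CDB Add2=-5 | r0:11,r1:7,r2:Add1,r3:5
c11: - | r0:11,r1:7,r2:Add1,r3:5
c12: - | r0:11,r1:7,r2:Add1,r3:5
c13: CDB Add1=12 | r0:11,r1:7,r2:12,r3:5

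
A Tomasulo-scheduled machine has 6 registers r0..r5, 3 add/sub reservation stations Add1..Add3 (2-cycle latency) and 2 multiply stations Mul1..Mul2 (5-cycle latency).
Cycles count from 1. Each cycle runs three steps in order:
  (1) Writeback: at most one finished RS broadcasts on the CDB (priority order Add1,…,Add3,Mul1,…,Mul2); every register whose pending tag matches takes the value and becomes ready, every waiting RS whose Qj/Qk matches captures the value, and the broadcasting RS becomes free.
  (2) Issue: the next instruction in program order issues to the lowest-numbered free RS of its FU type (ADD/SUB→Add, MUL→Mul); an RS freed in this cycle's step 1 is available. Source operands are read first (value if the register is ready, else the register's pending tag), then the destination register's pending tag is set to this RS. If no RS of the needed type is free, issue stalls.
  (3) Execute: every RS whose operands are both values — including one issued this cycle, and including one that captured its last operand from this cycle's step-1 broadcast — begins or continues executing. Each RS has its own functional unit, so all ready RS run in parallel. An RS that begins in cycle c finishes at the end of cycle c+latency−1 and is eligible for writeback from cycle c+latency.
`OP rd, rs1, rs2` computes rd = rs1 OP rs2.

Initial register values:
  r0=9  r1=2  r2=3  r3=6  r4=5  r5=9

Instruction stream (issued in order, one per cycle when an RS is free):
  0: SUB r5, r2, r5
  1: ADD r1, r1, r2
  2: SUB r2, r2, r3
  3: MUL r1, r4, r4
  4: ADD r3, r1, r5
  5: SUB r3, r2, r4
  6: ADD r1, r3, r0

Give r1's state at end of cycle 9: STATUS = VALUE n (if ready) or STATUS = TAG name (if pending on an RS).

STATUS = TAG Add3

cycle 1: issue SUB r5<-Add1 // r0:9,r1:2,r2:3,r3:6,r4:5,r5:Add1
cycle 2: issue ADD r1<-Add2 // r0:9,r1:Add2,r2:3,r3:6,r4:5,r5:Add1
cycle 3: CDB Add1=-6; issue SUB r2<-Add1 // r0:9,r1:Add2,r2:Add1,r3:6,r4:5,r5:-6
cycle 4: CDB Add2=5; issue MUL r1<-Mul1 // r0:9,r1:Mul1,r2:Add1,r3:6,r4:5,r5:-6
cycle 5: CDB Add1=-3; issue ADD r3<-Add1 // r0:9,r1:Mul1,r2:-3,r3:Add1,r4:5,r5:-6
cycle 6: issue SUB r3<-Add2 // r0:9,r1:Mul1,r2:-3,r3:Add2,r4:5,r5:-6
cycle 7: issue ADD r1<-Add3 // r0:9,r1:Add3,r2:-3,r3:Add2,r4:5,r5:-6
cycle 8: CDB Add2=-8 // r0:9,r1:Add3,r2:-3,r3:-8,r4:5,r5:-6
cycle 9: CDB Mul1=25 // r0:9,r1:Add3,r2:-3,r3:-8,r4:5,r5:-6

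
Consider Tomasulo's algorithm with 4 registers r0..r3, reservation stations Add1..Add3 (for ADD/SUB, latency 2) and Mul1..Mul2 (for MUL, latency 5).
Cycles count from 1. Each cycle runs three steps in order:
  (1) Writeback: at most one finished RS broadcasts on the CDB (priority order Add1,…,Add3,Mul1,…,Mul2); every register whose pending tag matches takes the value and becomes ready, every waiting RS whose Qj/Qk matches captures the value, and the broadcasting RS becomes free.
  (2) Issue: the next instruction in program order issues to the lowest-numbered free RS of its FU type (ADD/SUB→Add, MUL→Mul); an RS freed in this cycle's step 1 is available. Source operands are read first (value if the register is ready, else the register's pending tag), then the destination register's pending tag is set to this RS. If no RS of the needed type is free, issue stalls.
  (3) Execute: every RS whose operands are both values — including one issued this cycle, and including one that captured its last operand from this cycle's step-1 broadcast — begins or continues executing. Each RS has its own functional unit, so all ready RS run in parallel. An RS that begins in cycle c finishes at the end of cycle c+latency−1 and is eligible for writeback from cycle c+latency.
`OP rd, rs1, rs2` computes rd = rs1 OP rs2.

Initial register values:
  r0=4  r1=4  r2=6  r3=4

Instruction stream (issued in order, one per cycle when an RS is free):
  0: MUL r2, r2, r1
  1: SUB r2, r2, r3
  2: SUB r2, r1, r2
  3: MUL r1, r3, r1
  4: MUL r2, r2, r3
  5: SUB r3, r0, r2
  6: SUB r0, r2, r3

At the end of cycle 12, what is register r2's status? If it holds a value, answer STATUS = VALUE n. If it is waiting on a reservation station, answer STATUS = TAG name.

  c1: issue MUL r2<-Mul1  regs: r0:4,r1:4,r2:Mul1,r3:4
  c2: issue SUB r2<-Add1  regs: r0:4,r1:4,r2:Add1,r3:4
  c3: issue SUB r2<-Add2  regs: r0:4,r1:4,r2:Add2,r3:4
  c4: issue MUL r1<-Mul2  regs: r0:4,r1:Mul2,r2:Add2,r3:4
  c5: stall  regs: r0:4,r1:Mul2,r2:Add2,r3:4
  c6: CDB Mul1=24; issue MUL r2<-Mul1  regs: r0:4,r1:Mul2,r2:Mul1,r3:4
  c7: issue SUB r3<-Add3  regs: r0:4,r1:Mul2,r2:Mul1,r3:Add3
  c8: CDB Add1=20; issue SUB r0<-Add1  regs: r0:Add1,r1:Mul2,r2:Mul1,r3:Add3
  c9: CDB Mul2=16  regs: r0:Add1,r1:16,r2:Mul1,r3:Add3
  c10: CDB Add2=-16  regs: r0:Add1,r1:16,r2:Mul1,r3:Add3
  c11: -  regs: r0:Add1,r1:16,r2:Mul1,r3:Add3
  c12: -  regs: r0:Add1,r1:16,r2:Mul1,r3:Add3

STATUS = TAG Mul1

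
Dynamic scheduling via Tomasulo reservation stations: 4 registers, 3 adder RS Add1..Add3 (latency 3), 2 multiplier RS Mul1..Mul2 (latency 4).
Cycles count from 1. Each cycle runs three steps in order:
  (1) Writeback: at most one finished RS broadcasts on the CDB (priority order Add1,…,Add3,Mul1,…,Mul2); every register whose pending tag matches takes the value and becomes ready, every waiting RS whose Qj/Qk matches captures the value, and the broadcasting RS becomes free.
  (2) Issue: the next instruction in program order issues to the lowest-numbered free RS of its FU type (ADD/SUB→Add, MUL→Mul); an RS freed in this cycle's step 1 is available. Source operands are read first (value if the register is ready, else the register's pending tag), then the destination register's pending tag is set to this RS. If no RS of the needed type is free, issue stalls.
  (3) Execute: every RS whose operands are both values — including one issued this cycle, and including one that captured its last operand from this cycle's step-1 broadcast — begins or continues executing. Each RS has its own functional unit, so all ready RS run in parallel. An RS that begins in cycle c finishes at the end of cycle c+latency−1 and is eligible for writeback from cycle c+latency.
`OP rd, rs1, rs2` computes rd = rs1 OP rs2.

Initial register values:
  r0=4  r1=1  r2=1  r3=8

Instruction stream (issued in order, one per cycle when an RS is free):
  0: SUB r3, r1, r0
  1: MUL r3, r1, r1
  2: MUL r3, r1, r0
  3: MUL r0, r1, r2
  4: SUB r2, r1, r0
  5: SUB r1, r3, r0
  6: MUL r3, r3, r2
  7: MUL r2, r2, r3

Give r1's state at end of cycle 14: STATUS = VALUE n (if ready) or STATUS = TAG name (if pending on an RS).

  c1: issue SUB r3<-Add1  regs: r0:4,r1:1,r2:1,r3:Add1
  c2: issue MUL r3<-Mul1  regs: r0:4,r1:1,r2:1,r3:Mul1
  c3: issue MUL r3<-Mul2  regs: r0:4,r1:1,r2:1,r3:Mul2
  c4: CDB Add1=-3; stall  regs: r0:4,r1:1,r2:1,r3:Mul2
  c5: stall  regs: r0:4,r1:1,r2:1,r3:Mul2
  c6: CDB Mul1=1; issue MUL r0<-Mul1  regs: r0:Mul1,r1:1,r2:1,r3:Mul2
  c7: CDB Mul2=4; issue SUB r2<-Add1  regs: r0:Mul1,r1:1,r2:Add1,r3:4
  c8: issue SUB r1<-Add2  regs: r0:Mul1,r1:Add2,r2:Add1,r3:4
  c9: issue MUL r3<-Mul2  regs: r0:Mul1,r1:Add2,r2:Add1,r3:Mul2
  c10: CDB Mul1=1; issue MUL r2<-Mul1  regs: r0:1,r1:Add2,r2:Mul1,r3:Mul2
  c11: -  regs: r0:1,r1:Add2,r2:Mul1,r3:Mul2
  c12: -  regs: r0:1,r1:Add2,r2:Mul1,r3:Mul2
  c13: CDB Add1=0  regs: r0:1,r1:Add2,r2:Mul1,r3:Mul2
  c14: CDB Add2=3  regs: r0:1,r1:3,r2:Mul1,r3:Mul2

STATUS = VALUE 3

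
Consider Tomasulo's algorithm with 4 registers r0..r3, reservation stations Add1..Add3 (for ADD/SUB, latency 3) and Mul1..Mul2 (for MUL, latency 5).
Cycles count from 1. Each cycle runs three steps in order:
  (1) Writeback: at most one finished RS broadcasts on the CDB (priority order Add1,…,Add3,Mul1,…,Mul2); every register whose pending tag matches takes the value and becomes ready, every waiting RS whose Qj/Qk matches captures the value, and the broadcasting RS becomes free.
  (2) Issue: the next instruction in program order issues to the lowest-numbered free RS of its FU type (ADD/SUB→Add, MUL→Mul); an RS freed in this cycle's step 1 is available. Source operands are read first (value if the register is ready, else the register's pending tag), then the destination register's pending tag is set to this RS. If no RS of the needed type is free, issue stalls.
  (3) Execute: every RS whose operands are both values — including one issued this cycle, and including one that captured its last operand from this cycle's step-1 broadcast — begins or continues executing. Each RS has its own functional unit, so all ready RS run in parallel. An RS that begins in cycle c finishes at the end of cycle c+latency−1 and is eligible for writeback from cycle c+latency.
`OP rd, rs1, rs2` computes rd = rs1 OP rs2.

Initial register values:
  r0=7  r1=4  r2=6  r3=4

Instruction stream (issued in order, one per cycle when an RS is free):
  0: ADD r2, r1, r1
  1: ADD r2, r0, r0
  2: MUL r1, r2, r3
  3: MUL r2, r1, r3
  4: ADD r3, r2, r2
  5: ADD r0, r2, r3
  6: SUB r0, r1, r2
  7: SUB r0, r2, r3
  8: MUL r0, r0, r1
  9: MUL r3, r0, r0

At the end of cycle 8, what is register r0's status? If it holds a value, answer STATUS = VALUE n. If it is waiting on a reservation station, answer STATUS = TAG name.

STATUS = TAG Add3

  c1: issue ADD r2<-Add1  regs: r0:7,r1:4,r2:Add1,r3:4
  c2: issue ADD r2<-Add2  regs: r0:7,r1:4,r2:Add2,r3:4
  c3: issue MUL r1<-Mul1  regs: r0:7,r1:Mul1,r2:Add2,r3:4
  c4: CDB Add1=8; issue MUL r2<-Mul2  regs: r0:7,r1:Mul1,r2:Mul2,r3:4
  c5: CDB Add2=14; issue ADD r3<-Add1  regs: r0:7,r1:Mul1,r2:Mul2,r3:Add1
  c6: issue ADD r0<-Add2  regs: r0:Add2,r1:Mul1,r2:Mul2,r3:Add1
  c7: issue SUB r0<-Add3  regs: r0:Add3,r1:Mul1,r2:Mul2,r3:Add1
  c8: stall  regs: r0:Add3,r1:Mul1,r2:Mul2,r3:Add1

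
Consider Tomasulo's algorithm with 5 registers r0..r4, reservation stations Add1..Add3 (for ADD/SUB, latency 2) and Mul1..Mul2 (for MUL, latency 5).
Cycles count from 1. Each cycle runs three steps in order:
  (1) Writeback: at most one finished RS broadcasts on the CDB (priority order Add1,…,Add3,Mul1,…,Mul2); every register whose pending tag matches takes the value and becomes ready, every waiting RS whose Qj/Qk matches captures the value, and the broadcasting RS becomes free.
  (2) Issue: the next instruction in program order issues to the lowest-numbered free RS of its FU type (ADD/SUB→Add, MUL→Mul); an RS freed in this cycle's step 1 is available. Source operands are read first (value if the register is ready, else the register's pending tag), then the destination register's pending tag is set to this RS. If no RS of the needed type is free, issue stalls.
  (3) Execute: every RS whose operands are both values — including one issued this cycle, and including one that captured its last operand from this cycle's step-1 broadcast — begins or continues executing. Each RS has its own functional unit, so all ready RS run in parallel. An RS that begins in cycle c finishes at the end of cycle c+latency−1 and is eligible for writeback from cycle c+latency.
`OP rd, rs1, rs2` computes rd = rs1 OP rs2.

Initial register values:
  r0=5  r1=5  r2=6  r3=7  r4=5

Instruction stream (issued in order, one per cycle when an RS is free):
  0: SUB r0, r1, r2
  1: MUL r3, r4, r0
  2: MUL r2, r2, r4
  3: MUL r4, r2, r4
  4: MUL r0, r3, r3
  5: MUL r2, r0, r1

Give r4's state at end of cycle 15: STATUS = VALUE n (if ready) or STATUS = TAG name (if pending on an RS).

cycle 1: issue SUB r0<-Add1 // r0:Add1,r1:5,r2:6,r3:7,r4:5
cycle 2: issue MUL r3<-Mul1 // r0:Add1,r1:5,r2:6,r3:Mul1,r4:5
cycle 3: CDB Add1=-1; issue MUL r2<-Mul2 // r0:-1,r1:5,r2:Mul2,r3:Mul1,r4:5
cycle 4: stall // r0:-1,r1:5,r2:Mul2,r3:Mul1,r4:5
cycle 5: stall // r0:-1,r1:5,r2:Mul2,r3:Mul1,r4:5
cycle 6: stall // r0:-1,r1:5,r2:Mul2,r3:Mul1,r4:5
cycle 7: stall // r0:-1,r1:5,r2:Mul2,r3:Mul1,r4:5
cycle 8: CDB Mul1=-5; issue MUL r4<-Mul1 // r0:-1,r1:5,r2:Mul2,r3:-5,r4:Mul1
cycle 9: CDB Mul2=30; issue MUL r0<-Mul2 // r0:Mul2,r1:5,r2:30,r3:-5,r4:Mul1
cycle 10: stall // r0:Mul2,r1:5,r2:30,r3:-5,r4:Mul1
cycle 11: stall // r0:Mul2,r1:5,r2:30,r3:-5,r4:Mul1
cycle 12: stall // r0:Mul2,r1:5,r2:30,r3:-5,r4:Mul1
cycle 13: stall // r0:Mul2,r1:5,r2:30,r3:-5,r4:Mul1
cycle 14: CDB Mul1=150; issue MUL r2<-Mul1 // r0:Mul2,r1:5,r2:Mul1,r3:-5,r4:150
cycle 15: CDB Mul2=25 // r0:25,r1:5,r2:Mul1,r3:-5,r4:150

STATUS = VALUE 150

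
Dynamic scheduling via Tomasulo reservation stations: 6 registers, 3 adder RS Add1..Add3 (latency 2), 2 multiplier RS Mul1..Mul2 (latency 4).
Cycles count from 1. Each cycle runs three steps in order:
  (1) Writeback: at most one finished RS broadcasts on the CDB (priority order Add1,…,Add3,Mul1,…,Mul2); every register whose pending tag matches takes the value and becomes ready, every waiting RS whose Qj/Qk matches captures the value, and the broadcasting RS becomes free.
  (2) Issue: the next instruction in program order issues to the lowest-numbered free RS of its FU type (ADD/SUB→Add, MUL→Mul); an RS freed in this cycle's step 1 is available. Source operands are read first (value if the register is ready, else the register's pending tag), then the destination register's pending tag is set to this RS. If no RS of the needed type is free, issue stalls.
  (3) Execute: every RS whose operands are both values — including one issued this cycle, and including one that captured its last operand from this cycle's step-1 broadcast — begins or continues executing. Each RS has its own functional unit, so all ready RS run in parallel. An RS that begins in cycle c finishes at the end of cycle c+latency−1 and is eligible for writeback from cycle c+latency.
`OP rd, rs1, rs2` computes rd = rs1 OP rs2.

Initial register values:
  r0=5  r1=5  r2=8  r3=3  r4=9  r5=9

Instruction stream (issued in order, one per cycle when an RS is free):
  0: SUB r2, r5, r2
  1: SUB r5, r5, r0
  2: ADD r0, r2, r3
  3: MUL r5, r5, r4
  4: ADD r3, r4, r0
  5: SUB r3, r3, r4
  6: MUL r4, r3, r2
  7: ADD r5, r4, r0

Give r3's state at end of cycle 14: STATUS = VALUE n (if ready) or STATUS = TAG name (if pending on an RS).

STATUS = VALUE 4

  c1: issue SUB r2<-Add1  regs: r0:5,r1:5,r2:Add1,r3:3,r4:9,r5:9
  c2: issue SUB r5<-Add2  regs: r0:5,r1:5,r2:Add1,r3:3,r4:9,r5:Add2
  c3: CDB Add1=1; issue ADD r0<-Add1  regs: r0:Add1,r1:5,r2:1,r3:3,r4:9,r5:Add2
  c4: CDB Add2=4; issue MUL r5<-Mul1  regs: r0:Add1,r1:5,r2:1,r3:3,r4:9,r5:Mul1
  c5: CDB Add1=4; issue ADD r3<-Add1  regs: r0:4,r1:5,r2:1,r3:Add1,r4:9,r5:Mul1
  c6: issue SUB r3<-Add2  regs: r0:4,r1:5,r2:1,r3:Add2,r4:9,r5:Mul1
  c7: CDB Add1=13; issue MUL r4<-Mul2  regs: r0:4,r1:5,r2:1,r3:Add2,r4:Mul2,r5:Mul1
  c8: CDB Mul1=36; issue ADD r5<-Add1  regs: r0:4,r1:5,r2:1,r3:Add2,r4:Mul2,r5:Add1
  c9: CDB Add2=4  regs: r0:4,r1:5,r2:1,r3:4,r4:Mul2,r5:Add1
  c10: -  regs: r0:4,r1:5,r2:1,r3:4,r4:Mul2,r5:Add1
  c11: -  regs: r0:4,r1:5,r2:1,r3:4,r4:Mul2,r5:Add1
  c12: -  regs: r0:4,r1:5,r2:1,r3:4,r4:Mul2,r5:Add1
  c13: CDB Mul2=4  regs: r0:4,r1:5,r2:1,r3:4,r4:4,r5:Add1
  c14: -  regs: r0:4,r1:5,r2:1,r3:4,r4:4,r5:Add1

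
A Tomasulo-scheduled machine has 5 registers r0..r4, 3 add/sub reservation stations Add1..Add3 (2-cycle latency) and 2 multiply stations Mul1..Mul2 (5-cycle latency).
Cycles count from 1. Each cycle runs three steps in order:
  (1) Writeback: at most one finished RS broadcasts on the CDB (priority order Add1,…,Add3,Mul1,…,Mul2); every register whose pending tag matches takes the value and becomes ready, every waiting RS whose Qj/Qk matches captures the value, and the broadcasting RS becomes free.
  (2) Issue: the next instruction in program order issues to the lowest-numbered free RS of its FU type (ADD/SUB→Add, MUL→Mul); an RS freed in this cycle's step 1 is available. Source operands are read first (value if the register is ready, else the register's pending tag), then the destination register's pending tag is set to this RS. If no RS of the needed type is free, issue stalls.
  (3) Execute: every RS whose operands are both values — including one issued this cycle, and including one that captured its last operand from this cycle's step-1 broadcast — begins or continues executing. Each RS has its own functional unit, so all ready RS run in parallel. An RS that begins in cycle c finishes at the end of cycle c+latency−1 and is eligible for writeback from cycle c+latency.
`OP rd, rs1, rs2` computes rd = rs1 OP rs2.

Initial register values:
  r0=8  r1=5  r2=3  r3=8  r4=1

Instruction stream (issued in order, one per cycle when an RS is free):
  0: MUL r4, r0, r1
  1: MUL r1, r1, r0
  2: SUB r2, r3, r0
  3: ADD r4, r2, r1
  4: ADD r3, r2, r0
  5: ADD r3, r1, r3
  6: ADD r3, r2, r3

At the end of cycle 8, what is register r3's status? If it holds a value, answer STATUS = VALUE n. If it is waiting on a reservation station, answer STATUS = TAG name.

STATUS = TAG Add1

c1: issue MUL r4<-Mul1 | r0:8,r1:5,r2:3,r3:8,r4:Mul1
c2: issue MUL r1<-Mul2 | r0:8,r1:Mul2,r2:3,r3:8,r4:Mul1
c3: issue SUB r2<-Add1 | r0:8,r1:Mul2,r2:Add1,r3:8,r4:Mul1
c4: issue ADD r4<-Add2 | r0:8,r1:Mul2,r2:Add1,r3:8,r4:Add2
c5: CDB Add1=0; issue ADD r3<-Add1 | r0:8,r1:Mul2,r2:0,r3:Add1,r4:Add2
c6: CDB Mul1=40; issue ADD r3<-Add3 | r0:8,r1:Mul2,r2:0,r3:Add3,r4:Add2
c7: CDB Add1=8; issue ADD r3<-Add1 | r0:8,r1:Mul2,r2:0,r3:Add1,r4:Add2
c8: CDB Mul2=40 | r0:8,r1:40,r2:0,r3:Add1,r4:Add2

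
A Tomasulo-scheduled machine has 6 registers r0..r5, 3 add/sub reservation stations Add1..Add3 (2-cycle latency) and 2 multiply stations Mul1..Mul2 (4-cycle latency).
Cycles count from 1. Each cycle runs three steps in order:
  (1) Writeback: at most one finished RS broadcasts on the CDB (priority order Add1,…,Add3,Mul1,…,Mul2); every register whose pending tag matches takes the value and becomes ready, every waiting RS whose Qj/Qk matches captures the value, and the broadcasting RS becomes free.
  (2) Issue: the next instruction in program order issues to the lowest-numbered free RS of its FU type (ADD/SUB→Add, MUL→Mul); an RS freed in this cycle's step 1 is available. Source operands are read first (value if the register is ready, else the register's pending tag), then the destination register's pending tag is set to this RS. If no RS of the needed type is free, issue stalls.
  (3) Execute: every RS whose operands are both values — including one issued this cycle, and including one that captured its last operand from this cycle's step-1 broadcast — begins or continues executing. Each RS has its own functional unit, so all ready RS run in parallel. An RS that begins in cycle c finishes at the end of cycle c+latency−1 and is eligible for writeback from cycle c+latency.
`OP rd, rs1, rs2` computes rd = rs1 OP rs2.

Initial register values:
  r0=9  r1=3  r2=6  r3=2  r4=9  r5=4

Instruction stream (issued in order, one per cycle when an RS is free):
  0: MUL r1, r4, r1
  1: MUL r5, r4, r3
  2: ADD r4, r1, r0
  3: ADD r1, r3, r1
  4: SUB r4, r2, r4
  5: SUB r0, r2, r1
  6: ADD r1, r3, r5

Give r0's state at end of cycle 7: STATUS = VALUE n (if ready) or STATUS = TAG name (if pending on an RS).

  c1: issue MUL r1<-Mul1  regs: r0:9,r1:Mul1,r2:6,r3:2,r4:9,r5:4
  c2: issue MUL r5<-Mul2  regs: r0:9,r1:Mul1,r2:6,r3:2,r4:9,r5:Mul2
  c3: issue ADD r4<-Add1  regs: r0:9,r1:Mul1,r2:6,r3:2,r4:Add1,r5:Mul2
  c4: issue ADD r1<-Add2  regs: r0:9,r1:Add2,r2:6,r3:2,r4:Add1,r5:Mul2
  c5: CDB Mul1=27; issue SUB r4<-Add3  regs: r0:9,r1:Add2,r2:6,r3:2,r4:Add3,r5:Mul2
  c6: CDB Mul2=18; stall  regs: r0:9,r1:Add2,r2:6,r3:2,r4:Add3,r5:18
  c7: CDB Add1=36; issue SUB r0<-Add1  regs: r0:Add1,r1:Add2,r2:6,r3:2,r4:Add3,r5:18

STATUS = TAG Add1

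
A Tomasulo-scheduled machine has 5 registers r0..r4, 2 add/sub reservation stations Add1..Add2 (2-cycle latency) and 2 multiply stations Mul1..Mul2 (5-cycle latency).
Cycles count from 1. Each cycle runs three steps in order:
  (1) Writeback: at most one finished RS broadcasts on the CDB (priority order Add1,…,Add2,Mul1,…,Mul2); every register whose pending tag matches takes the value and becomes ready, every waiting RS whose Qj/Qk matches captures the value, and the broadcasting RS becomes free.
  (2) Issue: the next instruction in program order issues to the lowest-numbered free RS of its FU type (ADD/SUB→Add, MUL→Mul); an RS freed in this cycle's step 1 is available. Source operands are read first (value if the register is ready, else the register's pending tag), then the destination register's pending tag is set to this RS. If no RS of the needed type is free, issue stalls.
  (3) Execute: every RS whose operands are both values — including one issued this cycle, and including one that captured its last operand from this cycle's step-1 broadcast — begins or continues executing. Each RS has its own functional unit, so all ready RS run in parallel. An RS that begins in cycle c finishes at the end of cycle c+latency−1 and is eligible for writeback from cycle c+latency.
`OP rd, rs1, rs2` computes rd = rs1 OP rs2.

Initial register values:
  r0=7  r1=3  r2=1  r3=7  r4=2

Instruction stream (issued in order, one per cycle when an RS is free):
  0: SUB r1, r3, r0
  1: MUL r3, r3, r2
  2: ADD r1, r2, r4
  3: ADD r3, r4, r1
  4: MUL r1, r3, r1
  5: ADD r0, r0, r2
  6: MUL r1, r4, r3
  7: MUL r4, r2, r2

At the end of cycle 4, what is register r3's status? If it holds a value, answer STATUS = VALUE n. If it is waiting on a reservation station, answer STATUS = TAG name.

c1: issue SUB r1<-Add1 | r0:7,r1:Add1,r2:1,r3:7,r4:2
c2: issue MUL r3<-Mul1 | r0:7,r1:Add1,r2:1,r3:Mul1,r4:2
c3: CDB Add1=0; issue ADD r1<-Add1 | r0:7,r1:Add1,r2:1,r3:Mul1,r4:2
c4: issue ADD r3<-Add2 | r0:7,r1:Add1,r2:1,r3:Add2,r4:2

STATUS = TAG Add2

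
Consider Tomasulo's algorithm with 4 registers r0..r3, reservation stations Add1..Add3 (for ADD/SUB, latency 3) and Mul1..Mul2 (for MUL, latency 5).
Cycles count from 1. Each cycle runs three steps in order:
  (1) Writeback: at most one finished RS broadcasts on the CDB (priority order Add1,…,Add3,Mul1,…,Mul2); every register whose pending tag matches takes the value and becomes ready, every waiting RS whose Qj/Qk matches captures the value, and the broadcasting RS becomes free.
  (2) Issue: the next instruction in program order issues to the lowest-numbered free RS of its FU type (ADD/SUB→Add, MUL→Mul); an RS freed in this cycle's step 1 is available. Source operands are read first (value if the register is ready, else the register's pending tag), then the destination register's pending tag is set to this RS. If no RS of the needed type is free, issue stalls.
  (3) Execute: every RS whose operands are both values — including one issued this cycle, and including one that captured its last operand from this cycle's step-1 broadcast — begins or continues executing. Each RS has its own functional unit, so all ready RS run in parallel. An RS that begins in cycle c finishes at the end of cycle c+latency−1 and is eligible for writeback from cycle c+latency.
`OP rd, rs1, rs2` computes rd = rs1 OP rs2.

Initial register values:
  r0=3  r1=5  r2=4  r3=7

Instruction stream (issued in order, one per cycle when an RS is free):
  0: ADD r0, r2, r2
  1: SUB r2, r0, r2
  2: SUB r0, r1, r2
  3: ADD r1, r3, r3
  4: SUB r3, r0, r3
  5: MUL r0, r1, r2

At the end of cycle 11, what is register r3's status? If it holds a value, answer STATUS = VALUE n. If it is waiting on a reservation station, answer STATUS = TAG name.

STATUS = TAG Add1

  c1: issue ADD r0<-Add1  regs: r0:Add1,r1:5,r2:4,r3:7
  c2: issue SUB r2<-Add2  regs: r0:Add1,r1:5,r2:Add2,r3:7
  c3: issue SUB r0<-Add3  regs: r0:Add3,r1:5,r2:Add2,r3:7
  c4: CDB Add1=8; issue ADD r1<-Add1  regs: r0:Add3,r1:Add1,r2:Add2,r3:7
  c5: stall  regs: r0:Add3,r1:Add1,r2:Add2,r3:7
  c6: stall  regs: r0:Add3,r1:Add1,r2:Add2,r3:7
  c7: CDB Add1=14; issue SUB r3<-Add1  regs: r0:Add3,r1:14,r2:Add2,r3:Add1
  c8: CDB Add2=4; issue MUL r0<-Mul1  regs: r0:Mul1,r1:14,r2:4,r3:Add1
  c9: -  regs: r0:Mul1,r1:14,r2:4,r3:Add1
  c10: -  regs: r0:Mul1,r1:14,r2:4,r3:Add1
  c11: CDB Add3=1  regs: r0:Mul1,r1:14,r2:4,r3:Add1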